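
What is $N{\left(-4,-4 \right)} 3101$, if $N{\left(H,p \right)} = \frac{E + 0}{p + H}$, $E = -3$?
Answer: $\frac{9303}{8} \approx 1162.9$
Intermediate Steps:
$N{\left(H,p \right)} = - \frac{3}{H + p}$ ($N{\left(H,p \right)} = \frac{-3 + 0}{p + H} = - \frac{3}{H + p}$)
$N{\left(-4,-4 \right)} 3101 = - \frac{3}{-4 - 4} \cdot 3101 = - \frac{3}{-8} \cdot 3101 = \left(-3\right) \left(- \frac{1}{8}\right) 3101 = \frac{3}{8} \cdot 3101 = \frac{9303}{8}$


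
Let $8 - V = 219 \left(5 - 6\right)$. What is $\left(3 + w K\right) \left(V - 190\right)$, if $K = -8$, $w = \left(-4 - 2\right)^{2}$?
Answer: $-10545$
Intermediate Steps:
$w = 36$ ($w = \left(-6\right)^{2} = 36$)
$V = 227$ ($V = 8 - 219 \left(5 - 6\right) = 8 - 219 \left(-1\right) = 8 - -219 = 8 + 219 = 227$)
$\left(3 + w K\right) \left(V - 190\right) = \left(3 + 36 \left(-8\right)\right) \left(227 - 190\right) = \left(3 - 288\right) 37 = \left(-285\right) 37 = -10545$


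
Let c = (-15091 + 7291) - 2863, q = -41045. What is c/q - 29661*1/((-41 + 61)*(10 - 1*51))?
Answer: 245235881/6731380 ≈ 36.432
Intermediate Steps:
c = -10663 (c = -7800 - 2863 = -10663)
c/q - 29661*1/((-41 + 61)*(10 - 1*51)) = -10663/(-41045) - 29661*1/((-41 + 61)*(10 - 1*51)) = -10663*(-1/41045) - 29661*1/(20*(10 - 51)) = 10663/41045 - 29661/((-41*20)) = 10663/41045 - 29661/(-820) = 10663/41045 - 29661*(-1/820) = 10663/41045 + 29661/820 = 245235881/6731380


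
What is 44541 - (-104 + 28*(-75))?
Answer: 46745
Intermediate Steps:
44541 - (-104 + 28*(-75)) = 44541 - (-104 - 2100) = 44541 - 1*(-2204) = 44541 + 2204 = 46745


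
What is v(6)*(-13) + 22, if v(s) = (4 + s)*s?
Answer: -758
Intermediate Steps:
v(s) = s*(4 + s)
v(6)*(-13) + 22 = (6*(4 + 6))*(-13) + 22 = (6*10)*(-13) + 22 = 60*(-13) + 22 = -780 + 22 = -758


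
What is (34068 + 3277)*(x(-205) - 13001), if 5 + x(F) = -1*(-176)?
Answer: -479136350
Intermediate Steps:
x(F) = 171 (x(F) = -5 - 1*(-176) = -5 + 176 = 171)
(34068 + 3277)*(x(-205) - 13001) = (34068 + 3277)*(171 - 13001) = 37345*(-12830) = -479136350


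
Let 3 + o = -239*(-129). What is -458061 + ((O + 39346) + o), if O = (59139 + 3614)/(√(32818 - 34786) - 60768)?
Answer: -29841129744121/76932329 - 62753*I*√123/923187948 ≈ -3.8789e+5 - 0.00075387*I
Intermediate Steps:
O = 62753/(-60768 + 4*I*√123) (O = 62753/(√(-1968) - 60768) = 62753/(4*I*√123 - 60768) = 62753/(-60768 + 4*I*√123) ≈ -1.0327 - 0.00075387*I)
o = 30828 (o = -3 - 239*(-129) = -3 + 30831 = 30828)
-458061 + ((O + 39346) + o) = -458061 + (((-79445298/76932329 - 62753*I*√123/923187948) + 39346) + 30828) = -458061 + ((3026899971536/76932329 - 62753*I*√123/923187948) + 30828) = -458061 + (5398569809948/76932329 - 62753*I*√123/923187948) = -29841129744121/76932329 - 62753*I*√123/923187948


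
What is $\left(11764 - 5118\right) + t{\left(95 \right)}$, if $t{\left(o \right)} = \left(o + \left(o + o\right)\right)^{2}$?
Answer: $87871$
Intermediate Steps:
$t{\left(o \right)} = 9 o^{2}$ ($t{\left(o \right)} = \left(o + 2 o\right)^{2} = \left(3 o\right)^{2} = 9 o^{2}$)
$\left(11764 - 5118\right) + t{\left(95 \right)} = \left(11764 - 5118\right) + 9 \cdot 95^{2} = 6646 + 9 \cdot 9025 = 6646 + 81225 = 87871$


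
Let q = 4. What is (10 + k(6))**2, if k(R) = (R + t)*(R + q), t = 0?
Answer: 4900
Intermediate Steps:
k(R) = R*(4 + R) (k(R) = (R + 0)*(R + 4) = R*(4 + R))
(10 + k(6))**2 = (10 + 6*(4 + 6))**2 = (10 + 6*10)**2 = (10 + 60)**2 = 70**2 = 4900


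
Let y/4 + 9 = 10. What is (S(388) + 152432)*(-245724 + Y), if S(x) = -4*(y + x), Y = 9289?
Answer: -35669529840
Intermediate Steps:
y = 4 (y = -36 + 4*10 = -36 + 40 = 4)
S(x) = -16 - 4*x (S(x) = -4*(4 + x) = -16 - 4*x)
(S(388) + 152432)*(-245724 + Y) = ((-16 - 4*388) + 152432)*(-245724 + 9289) = ((-16 - 1552) + 152432)*(-236435) = (-1568 + 152432)*(-236435) = 150864*(-236435) = -35669529840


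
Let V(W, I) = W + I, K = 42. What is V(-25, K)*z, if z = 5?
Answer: 85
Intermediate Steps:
V(W, I) = I + W
V(-25, K)*z = (42 - 25)*5 = 17*5 = 85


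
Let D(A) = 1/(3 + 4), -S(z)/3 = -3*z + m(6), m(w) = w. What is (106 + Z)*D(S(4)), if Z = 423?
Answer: 529/7 ≈ 75.571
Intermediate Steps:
S(z) = -18 + 9*z (S(z) = -3*(-3*z + 6) = -3*(6 - 3*z) = -18 + 9*z)
D(A) = ⅐ (D(A) = 1/7 = ⅐)
(106 + Z)*D(S(4)) = (106 + 423)*(⅐) = 529*(⅐) = 529/7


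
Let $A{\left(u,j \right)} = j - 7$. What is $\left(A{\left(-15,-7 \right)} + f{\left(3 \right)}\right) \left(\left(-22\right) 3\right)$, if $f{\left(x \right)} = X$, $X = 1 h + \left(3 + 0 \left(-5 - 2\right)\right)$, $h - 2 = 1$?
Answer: $528$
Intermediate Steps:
$h = 3$ ($h = 2 + 1 = 3$)
$A{\left(u,j \right)} = -7 + j$
$X = 6$ ($X = 1 \cdot 3 + \left(3 + 0 \left(-5 - 2\right)\right) = 3 + \left(3 + 0 \left(-7\right)\right) = 3 + \left(3 + 0\right) = 3 + 3 = 6$)
$f{\left(x \right)} = 6$
$\left(A{\left(-15,-7 \right)} + f{\left(3 \right)}\right) \left(\left(-22\right) 3\right) = \left(\left(-7 - 7\right) + 6\right) \left(\left(-22\right) 3\right) = \left(-14 + 6\right) \left(-66\right) = \left(-8\right) \left(-66\right) = 528$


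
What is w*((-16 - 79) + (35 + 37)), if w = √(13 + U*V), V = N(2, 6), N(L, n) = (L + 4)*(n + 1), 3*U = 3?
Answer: -23*√55 ≈ -170.57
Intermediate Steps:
U = 1 (U = (⅓)*3 = 1)
N(L, n) = (1 + n)*(4 + L) (N(L, n) = (4 + L)*(1 + n) = (1 + n)*(4 + L))
V = 42 (V = 4 + 2 + 4*6 + 2*6 = 4 + 2 + 24 + 12 = 42)
w = √55 (w = √(13 + 1*42) = √(13 + 42) = √55 ≈ 7.4162)
w*((-16 - 79) + (35 + 37)) = √55*((-16 - 79) + (35 + 37)) = √55*(-95 + 72) = √55*(-23) = -23*√55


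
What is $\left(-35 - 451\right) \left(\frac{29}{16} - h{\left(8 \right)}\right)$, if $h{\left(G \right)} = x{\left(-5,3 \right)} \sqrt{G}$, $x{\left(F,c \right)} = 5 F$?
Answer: $- \frac{7047}{8} - 24300 \sqrt{2} \approx -35246.0$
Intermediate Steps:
$h{\left(G \right)} = - 25 \sqrt{G}$ ($h{\left(G \right)} = 5 \left(-5\right) \sqrt{G} = - 25 \sqrt{G}$)
$\left(-35 - 451\right) \left(\frac{29}{16} - h{\left(8 \right)}\right) = \left(-35 - 451\right) \left(\frac{29}{16} - - 25 \sqrt{8}\right) = - 486 \left(29 \cdot \frac{1}{16} - - 25 \cdot 2 \sqrt{2}\right) = - 486 \left(\frac{29}{16} - - 50 \sqrt{2}\right) = - 486 \left(\frac{29}{16} + 50 \sqrt{2}\right) = - \frac{7047}{8} - 24300 \sqrt{2}$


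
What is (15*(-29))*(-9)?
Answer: 3915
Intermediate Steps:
(15*(-29))*(-9) = -435*(-9) = 3915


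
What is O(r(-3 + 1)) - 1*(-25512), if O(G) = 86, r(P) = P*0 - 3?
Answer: 25598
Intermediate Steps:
r(P) = -3 (r(P) = 0 - 3 = -3)
O(r(-3 + 1)) - 1*(-25512) = 86 - 1*(-25512) = 86 + 25512 = 25598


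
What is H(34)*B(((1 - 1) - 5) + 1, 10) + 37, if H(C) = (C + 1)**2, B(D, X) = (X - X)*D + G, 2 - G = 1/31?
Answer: 75872/31 ≈ 2447.5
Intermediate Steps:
G = 61/31 (G = 2 - 1/31 = 61/31 ≈ 1.9677)
B(D, X) = 61/31 (B(D, X) = (X - X)*D + 61/31 = 0*D + 61/31 = 0 + 61/31 = 61/31)
H(C) = (1 + C)**2
H(34)*B(((1 - 1) - 5) + 1, 10) + 37 = (1 + 34)**2*(61/31) + 37 = 35**2*(61/31) + 37 = 1225*(61/31) + 37 = 74725/31 + 37 = 75872/31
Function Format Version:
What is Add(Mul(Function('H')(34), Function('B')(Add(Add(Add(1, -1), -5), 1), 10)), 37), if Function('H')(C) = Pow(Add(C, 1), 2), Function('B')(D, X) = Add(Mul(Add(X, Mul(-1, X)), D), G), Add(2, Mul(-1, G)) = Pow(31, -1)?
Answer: Rational(75872, 31) ≈ 2447.5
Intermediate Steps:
G = Rational(61, 31) (G = Add(2, Mul(-1, Pow(31, -1))) = Add(2, Mul(-1, Rational(1, 31))) = Add(2, Rational(-1, 31)) = Rational(61, 31) ≈ 1.9677)
Function('B')(D, X) = Rational(61, 31) (Function('B')(D, X) = Add(Mul(Add(X, Mul(-1, X)), D), Rational(61, 31)) = Add(Mul(0, D), Rational(61, 31)) = Add(0, Rational(61, 31)) = Rational(61, 31))
Function('H')(C) = Pow(Add(1, C), 2)
Add(Mul(Function('H')(34), Function('B')(Add(Add(Add(1, -1), -5), 1), 10)), 37) = Add(Mul(Pow(Add(1, 34), 2), Rational(61, 31)), 37) = Add(Mul(Pow(35, 2), Rational(61, 31)), 37) = Add(Mul(1225, Rational(61, 31)), 37) = Add(Rational(74725, 31), 37) = Rational(75872, 31)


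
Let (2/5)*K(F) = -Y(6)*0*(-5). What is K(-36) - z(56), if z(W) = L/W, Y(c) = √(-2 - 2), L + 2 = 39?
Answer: -37/56 ≈ -0.66071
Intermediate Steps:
L = 37 (L = -2 + 39 = 37)
Y(c) = 2*I (Y(c) = √(-4) = 2*I)
K(F) = 0 (K(F) = 5*(-(2*I)*0*(-5))/2 = 5*(-0*(-5))/2 = 5*(-1*0)/2 = (5/2)*0 = 0)
z(W) = 37/W
K(-36) - z(56) = 0 - 37/56 = -37/56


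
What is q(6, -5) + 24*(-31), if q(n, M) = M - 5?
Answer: -754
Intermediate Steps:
q(n, M) = -5 + M
q(6, -5) + 24*(-31) = (-5 - 5) + 24*(-31) = -10 - 744 = -754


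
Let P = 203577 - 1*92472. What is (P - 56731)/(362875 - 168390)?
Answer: 54374/194485 ≈ 0.27958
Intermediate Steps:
P = 111105 (P = 203577 - 92472 = 111105)
(P - 56731)/(362875 - 168390) = (111105 - 56731)/(362875 - 168390) = 54374/194485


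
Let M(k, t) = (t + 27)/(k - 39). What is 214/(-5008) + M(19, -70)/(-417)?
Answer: -250013/5220840 ≈ -0.047888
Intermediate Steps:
M(k, t) = (27 + t)/(-39 + k)
214/(-5008) + M(19, -70)/(-417) = 214/(-5008) + ((27 - 70)/(-39 + 19))/(-417) = 214*(-1/5008) + (-43/(-20))*(-1/417) = -107/2504 - 1/20*(-43)*(-1/417) = -107/2504 + (43/20)*(-1/417) = -107/2504 - 43/8340 = -250013/5220840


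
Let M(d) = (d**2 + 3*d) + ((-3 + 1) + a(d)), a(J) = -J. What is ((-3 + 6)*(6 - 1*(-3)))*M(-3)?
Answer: 27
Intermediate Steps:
M(d) = -2 + d**2 + 2*d (M(d) = (d**2 + 3*d) + ((-3 + 1) - d) = (d**2 + 3*d) + (-2 - d) = -2 + d**2 + 2*d)
((-3 + 6)*(6 - 1*(-3)))*M(-3) = ((-3 + 6)*(6 - 1*(-3)))*(-2 + (-3)**2 + 2*(-3)) = (3*(6 + 3))*(-2 + 9 - 6) = (3*9)*1 = 27*1 = 27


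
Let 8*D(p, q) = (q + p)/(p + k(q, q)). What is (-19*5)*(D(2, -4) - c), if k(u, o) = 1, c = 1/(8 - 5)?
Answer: 475/12 ≈ 39.583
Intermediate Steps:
c = 1/3 ≈ 0.33333
D(p, q) = (p + q)/(8*(1 + p)) (D(p, q) = ((q + p)/(p + 1))/8 = ((p + q)/(1 + p))/8 = (p + q)/(8*(1 + p)))
(-19*5)*(D(2, -4) - c) = (-19*5)*((2 - 4)/(8*(1 + 2)) - 1*1/3) = -95*((1/8)*(-2)/3 - 1/3) = -95*((1/8)*(1/3)*(-2) - 1/3) = -95*(-1/12 - 1/3) = -95*(-5/12) = 475/12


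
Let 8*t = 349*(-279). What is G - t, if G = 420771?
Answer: 3463539/8 ≈ 4.3294e+5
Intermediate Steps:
t = -97371/8 (t = (349*(-279))/8 = (1/8)*(-97371) = -97371/8 ≈ -12171.)
G - t = 420771 - 1*(-97371/8) = 420771 + 97371/8 = 3463539/8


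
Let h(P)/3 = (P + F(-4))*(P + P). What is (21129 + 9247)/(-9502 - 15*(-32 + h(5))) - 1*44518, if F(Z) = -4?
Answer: -52713109/1184 ≈ -44521.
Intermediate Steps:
h(P) = 6*P*(-4 + P) (h(P) = 3*((P - 4)*(P + P)) = 3*((-4 + P)*(2*P)) = 3*(2*P*(-4 + P)) = 6*P*(-4 + P))
(21129 + 9247)/(-9502 - 15*(-32 + h(5))) - 1*44518 = (21129 + 9247)/(-9502 - 15*(-32 + 6*5*(-4 + 5))) - 1*44518 = 30376/(-9502 - 15*(-32 + 6*5*1)) - 44518 = 30376/(-9502 - 15*(-32 + 30)) - 44518 = 30376/(-9502 - 15*(-2)) - 44518 = 30376/(-9502 + 30) - 44518 = 30376/(-9472) - 44518 = 30376*(-1/9472) - 44518 = -3797/1184 - 44518 = -52713109/1184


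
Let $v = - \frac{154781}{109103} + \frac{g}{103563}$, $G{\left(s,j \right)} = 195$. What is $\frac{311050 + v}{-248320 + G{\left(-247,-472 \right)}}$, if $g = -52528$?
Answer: $- \frac{3514542761731363}{2803572808520625} \approx -1.2536$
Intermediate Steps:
$v = - \frac{21760547087}{11299033989}$ ($v = - \frac{154781}{109103} - \frac{52528}{103563} = - \frac{21760547087}{11299033989} \approx -1.9259$)
$\frac{311050 + v}{-248320 + G{\left(-247,-472 \right)}} = \frac{311050 - \frac{21760547087}{11299033989}}{-248320 + 195} = \frac{3514542761731363}{11299033989 \left(-248125\right)} = \frac{3514542761731363}{11299033989} \left(- \frac{1}{248125}\right) = - \frac{3514542761731363}{2803572808520625}$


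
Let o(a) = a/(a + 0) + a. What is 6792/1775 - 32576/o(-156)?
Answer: 11775032/55025 ≈ 213.99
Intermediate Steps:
o(a) = 1 + a (o(a) = a/a + a = 1 + a)
6792/1775 - 32576/o(-156) = 6792/1775 - 32576/(1 - 156) = 6792*(1/1775) - 32576/(-155) = 6792/1775 - 32576*(-1/155) = 6792/1775 + 32576/155 = 11775032/55025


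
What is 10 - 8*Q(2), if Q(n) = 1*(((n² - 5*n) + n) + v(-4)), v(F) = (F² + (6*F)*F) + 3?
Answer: -878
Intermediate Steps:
v(F) = 3 + 7*F² (v(F) = (F² + 6*F²) + 3 = 7*F² + 3 = 3 + 7*F²)
Q(n) = 115 + n² - 4*n (Q(n) = 1*(((n² - 5*n) + n) + (3 + 7*(-4)²)) = 1*((n² - 4*n) + (3 + 7*16)) = 1*((n² - 4*n) + (3 + 112)) = 1*((n² - 4*n) + 115) = 1*(115 + n² - 4*n) = 115 + n² - 4*n)
10 - 8*Q(2) = 10 - 8*(115 + 2² - 4*2) = 10 - 8*(115 + 4 - 8) = 10 - 8*111 = 10 - 888 = -878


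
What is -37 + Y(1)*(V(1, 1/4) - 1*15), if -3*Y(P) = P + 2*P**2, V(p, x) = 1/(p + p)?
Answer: -45/2 ≈ -22.500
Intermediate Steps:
V(p, x) = 1/(2*p)
Y(P) = -2*P**2/3 - P/3 (Y(P) = -(P + 2*P**2)/3 = -2*P**2/3 - P/3)
-37 + Y(1)*(V(1, 1/4) - 1*15) = -37 + (-1/3*1*(1 + 2*1))*((1/2)/1 - 1*15) = -37 + (-1/3*1*(1 + 2))*((1/2)*1 - 15) = -37 + (-1/3*1*3)*(1/2 - 15) = -37 - 1*(-29/2) = -37 + 29/2 = -45/2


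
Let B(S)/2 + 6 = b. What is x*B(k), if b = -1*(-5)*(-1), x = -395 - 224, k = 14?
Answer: 13618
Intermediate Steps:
x = -619
b = -5 (b = 5*(-1) = -5)
B(S) = -22 (B(S) = -12 + 2*(-5) = -12 - 10 = -22)
x*B(k) = -619*(-22) = 13618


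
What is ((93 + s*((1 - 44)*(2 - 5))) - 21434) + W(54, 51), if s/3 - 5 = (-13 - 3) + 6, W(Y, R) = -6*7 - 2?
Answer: -23320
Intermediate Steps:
W(Y, R) = -44 (W(Y, R) = -42 - 2 = -44)
s = -15 (s = 15 + 3*((-13 - 3) + 6) = 15 + 3*(-16 + 6) = 15 + 3*(-10) = 15 - 30 = -15)
((93 + s*((1 - 44)*(2 - 5))) - 21434) + W(54, 51) = ((93 - 15*(1 - 44)*(2 - 5)) - 21434) - 44 = ((93 - (-645)*(-3)) - 21434) - 44 = ((93 - 15*129) - 21434) - 44 = ((93 - 1935) - 21434) - 44 = (-1842 - 21434) - 44 = -23276 - 44 = -23320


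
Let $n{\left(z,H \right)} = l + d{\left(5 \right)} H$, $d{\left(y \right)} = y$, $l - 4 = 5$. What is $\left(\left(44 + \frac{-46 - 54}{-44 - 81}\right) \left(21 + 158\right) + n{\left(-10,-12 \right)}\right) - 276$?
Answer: $\frac{38461}{5} \approx 7692.2$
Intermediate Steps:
$l = 9$ ($l = 4 + 5 = 9$)
$n{\left(z,H \right)} = 9 + 5 H$
$\left(\left(44 + \frac{-46 - 54}{-44 - 81}\right) \left(21 + 158\right) + n{\left(-10,-12 \right)}\right) - 276 = \left(\left(44 + \frac{-46 - 54}{-44 - 81}\right) \left(21 + 158\right) + \left(9 + 5 \left(-12\right)\right)\right) - 276 = \left(\left(44 - \frac{100}{-125}\right) 179 + \left(9 - 60\right)\right) - 276 = \left(\left(44 - - \frac{4}{5}\right) 179 - 51\right) - 276 = \left(\left(44 + \frac{4}{5}\right) 179 - 51\right) - 276 = \left(\frac{224}{5} \cdot 179 - 51\right) - 276 = \left(\frac{40096}{5} - 51\right) - 276 = \frac{39841}{5} - 276 = \frac{38461}{5}$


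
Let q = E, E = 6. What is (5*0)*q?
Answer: 0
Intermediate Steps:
q = 6
(5*0)*q = (5*0)*6 = 0*6 = 0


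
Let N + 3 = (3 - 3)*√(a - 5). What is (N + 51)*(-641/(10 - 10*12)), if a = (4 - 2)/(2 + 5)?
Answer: 15384/55 ≈ 279.71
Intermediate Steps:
a = 2/7 ≈ 0.28571
N = -3 (N = -3 + (3 - 3)*√(2/7 - 5) = -3 + 0*√(-33/7) = -3 + 0*(I*√231/7) = -3 + 0 = -3)
(N + 51)*(-641/(10 - 10*12)) = (-3 + 51)*(-641/(10 - 10*12)) = 48*(-641/(10 - 120)) = 48*(-641/(-110)) = 48*(-641*(-1/110)) = 48*(641/110) = 15384/55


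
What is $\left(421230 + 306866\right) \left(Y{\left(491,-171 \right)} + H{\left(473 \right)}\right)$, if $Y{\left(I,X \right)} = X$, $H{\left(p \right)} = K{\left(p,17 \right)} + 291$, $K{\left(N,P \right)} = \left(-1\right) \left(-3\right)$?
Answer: $89555808$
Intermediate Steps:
$K{\left(N,P \right)} = 3$
$H{\left(p \right)} = 294$ ($H{\left(p \right)} = 3 + 291 = 294$)
$\left(421230 + 306866\right) \left(Y{\left(491,-171 \right)} + H{\left(473 \right)}\right) = \left(421230 + 306866\right) \left(-171 + 294\right) = 728096 \cdot 123 = 89555808$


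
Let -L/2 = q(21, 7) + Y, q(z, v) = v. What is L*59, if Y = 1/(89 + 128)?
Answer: -179360/217 ≈ -826.54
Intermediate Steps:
Y = 1/217 ≈ 0.0046083
L = -3040/217 (L = -2*(7 + 1/217) = -2*1520/217 = -3040/217 ≈ -14.009)
L*59 = -3040/217*59 = -179360/217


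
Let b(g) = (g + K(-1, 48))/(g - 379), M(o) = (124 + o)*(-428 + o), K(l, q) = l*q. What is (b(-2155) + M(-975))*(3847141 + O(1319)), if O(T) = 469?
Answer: 5820431829594525/1267 ≈ 4.5939e+12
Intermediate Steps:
M(o) = (-428 + o)*(124 + o)
b(g) = (-48 + g)/(-379 + g) (b(g) = (g - 1*48)/(g - 379) = (g - 48)/(-379 + g) = (-48 + g)/(-379 + g))
(b(-2155) + M(-975))*(3847141 + O(1319)) = ((-48 - 2155)/(-379 - 2155) + (-53072 + (-975)**2 - 304*(-975)))*(3847141 + 469) = (-2203/(-2534) + (-53072 + 950625 + 296400))*3847610 = (-1/2534*(-2203) + 1193953)*3847610 = (2203/2534 + 1193953)*3847610 = (3025479105/2534)*3847610 = 5820431829594525/1267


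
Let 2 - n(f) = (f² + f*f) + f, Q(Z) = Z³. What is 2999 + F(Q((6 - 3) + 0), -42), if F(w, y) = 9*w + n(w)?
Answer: 1759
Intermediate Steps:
n(f) = 2 - f - 2*f² (n(f) = 2 - ((f² + f*f) + f) = 2 - ((f² + f²) + f) = 2 - (2*f² + f) = 2 - (f + 2*f²) = 2 + (-f - 2*f²) = 2 - f - 2*f²)
F(w, y) = 2 - 2*w² + 8*w (F(w, y) = 9*w + (2 - w - 2*w²) = 2 - 2*w² + 8*w)
2999 + F(Q((6 - 3) + 0), -42) = 2999 + (2 - 2*((6 - 3) + 0)⁶ + 8*((6 - 3) + 0)³) = 2999 + (2 - 2*(3 + 0)⁶ + 8*(3 + 0)³) = 2999 + (2 - 2*(3³)² + 8*3³) = 2999 + (2 - 2*27² + 8*27) = 2999 + (2 - 2*729 + 216) = 2999 + (2 - 1458 + 216) = 2999 - 1240 = 1759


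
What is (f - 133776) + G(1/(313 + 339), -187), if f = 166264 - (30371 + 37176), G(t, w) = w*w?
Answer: -90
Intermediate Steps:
G(t, w) = w²
f = 98717 (f = 166264 - 1*67547 = 166264 - 67547 = 98717)
(f - 133776) + G(1/(313 + 339), -187) = (98717 - 133776) + (-187)² = -35059 + 34969 = -90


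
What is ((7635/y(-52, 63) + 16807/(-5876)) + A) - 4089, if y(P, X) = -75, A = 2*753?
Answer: -78963459/29380 ≈ -2687.7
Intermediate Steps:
A = 1506
((7635/y(-52, 63) + 16807/(-5876)) + A) - 4089 = ((7635/(-75) + 16807/(-5876)) + 1506) - 4089 = ((7635*(-1/75) + 16807*(-1/5876)) + 1506) - 4089 = ((-509/5 - 16807/5876) + 1506) - 4089 = (-3074919/29380 + 1506) - 4089 = 41171361/29380 - 4089 = -78963459/29380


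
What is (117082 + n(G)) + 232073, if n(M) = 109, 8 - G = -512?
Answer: 349264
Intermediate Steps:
G = 520 (G = 8 - 1*(-512) = 8 + 512 = 520)
(117082 + n(G)) + 232073 = (117082 + 109) + 232073 = 117191 + 232073 = 349264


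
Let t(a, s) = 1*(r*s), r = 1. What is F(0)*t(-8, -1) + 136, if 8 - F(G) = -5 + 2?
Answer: 125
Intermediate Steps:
t(a, s) = s (t(a, s) = 1*(1*s) = 1*s = s)
F(G) = 11 (F(G) = 8 - (-5 + 2) = 8 - 1*(-3) = 8 + 3 = 11)
F(0)*t(-8, -1) + 136 = 11*(-1) + 136 = -11 + 136 = 125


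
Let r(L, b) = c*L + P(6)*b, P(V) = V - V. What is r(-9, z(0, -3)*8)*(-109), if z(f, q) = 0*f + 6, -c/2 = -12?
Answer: 23544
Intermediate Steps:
P(V) = 0
c = 24 (c = -2*(-12) = 24)
z(f, q) = 6 (z(f, q) = 0 + 6 = 6)
r(L, b) = 24*L (r(L, b) = 24*L + 0*b = 24*L + 0 = 24*L)
r(-9, z(0, -3)*8)*(-109) = (24*(-9))*(-109) = -216*(-109) = 23544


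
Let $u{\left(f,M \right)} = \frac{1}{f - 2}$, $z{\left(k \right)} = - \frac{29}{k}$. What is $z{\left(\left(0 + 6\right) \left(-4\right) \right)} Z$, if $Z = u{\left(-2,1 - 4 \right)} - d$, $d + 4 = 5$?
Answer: $- \frac{145}{96} \approx -1.5104$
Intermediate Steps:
$u{\left(f,M \right)} = \frac{1}{-2 + f}$
$d = 1$ ($d = -4 + 5 = 1$)
$Z = - \frac{5}{4}$ ($Z = \frac{1}{-2 - 2} - 1 = \frac{1}{-4} - 1 = - \frac{1}{4} - 1 = - \frac{5}{4} \approx -1.25$)
$z{\left(\left(0 + 6\right) \left(-4\right) \right)} Z = - \frac{29}{\left(0 + 6\right) \left(-4\right)} \left(- \frac{5}{4}\right) = - \frac{29}{6 \left(-4\right)} \left(- \frac{5}{4}\right) = - \frac{29}{-24} \left(- \frac{5}{4}\right) = \left(-29\right) \left(- \frac{1}{24}\right) \left(- \frac{5}{4}\right) = \frac{29}{24} \left(- \frac{5}{4}\right) = - \frac{145}{96}$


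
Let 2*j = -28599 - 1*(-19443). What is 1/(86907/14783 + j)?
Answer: -14783/67589667 ≈ -0.00021872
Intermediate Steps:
j = -4578 (j = (-28599 - 1*(-19443))/2 = (-28599 + 19443)/2 = (½)*(-9156) = -4578)
1/(86907/14783 + j) = 1/(86907/14783 - 4578) = 1/(-67589667/14783) = -14783/67589667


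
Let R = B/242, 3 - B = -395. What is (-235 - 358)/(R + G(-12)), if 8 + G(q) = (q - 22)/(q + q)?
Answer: 861036/7171 ≈ 120.07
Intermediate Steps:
B = 398 (B = 3 - 1*(-395) = 3 + 395 = 398)
R = 199/121 (R = 398/242 = 398*(1/242) = 199/121 ≈ 1.6446)
G(q) = -8 + (-22 + q)/(2*q) (G(q) = -8 + (q - 22)/(q + q) = -8 + (-22 + q)/((2*q)) = -8 + (-22 + q)*(1/(2*q)) = -8 + (-22 + q)/(2*q))
(-235 - 358)/(R + G(-12)) = (-235 - 358)/(199/121 + (-15/2 - 11/(-12))) = -593/(199/121 + (-15/2 - 11*(-1/12))) = -593/(199/121 + (-15/2 + 11/12)) = -593/(199/121 - 79/12) = -593/(-7171/1452) = -593*(-1452/7171) = 861036/7171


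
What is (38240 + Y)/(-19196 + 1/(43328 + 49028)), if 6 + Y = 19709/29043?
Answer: -102556699050476/51489340703325 ≈ -1.9918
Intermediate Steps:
Y = -154549/29043 (Y = -6 + 19709/29043 = -154549/29043 ≈ -5.3214)
(38240 + Y)/(-19196 + 1/(43328 + 49028)) = (38240 - 154549/29043)/(-19196 + 1/(43328 + 49028)) = 1110449771/(29043*(-19196 + 1/92356)) = 1110449771/(29043*(-1772865775/92356)) = (1110449771/29043)*(-92356/1772865775) = -102556699050476/51489340703325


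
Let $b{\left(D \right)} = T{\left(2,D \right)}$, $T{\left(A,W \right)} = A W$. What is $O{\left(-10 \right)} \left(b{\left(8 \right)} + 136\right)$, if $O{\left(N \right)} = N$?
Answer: $-1520$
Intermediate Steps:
$b{\left(D \right)} = 2 D$
$O{\left(-10 \right)} \left(b{\left(8 \right)} + 136\right) = - 10 \left(2 \cdot 8 + 136\right) = - 10 \left(16 + 136\right) = \left(-10\right) 152 = -1520$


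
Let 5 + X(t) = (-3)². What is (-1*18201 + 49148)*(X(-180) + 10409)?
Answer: 322251111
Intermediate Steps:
X(t) = 4 (X(t) = -5 + (-3)² = -5 + 9 = 4)
(-1*18201 + 49148)*(X(-180) + 10409) = (-1*18201 + 49148)*(4 + 10409) = (-18201 + 49148)*10413 = 30947*10413 = 322251111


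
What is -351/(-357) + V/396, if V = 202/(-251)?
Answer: 5802647/5914062 ≈ 0.98116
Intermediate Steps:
V = -202/251 (V = 202*(-1/251) = -202/251 ≈ -0.80478)
-351/(-357) + V/396 = -351/(-357) - 202/251/396 = -351*(-1/357) - 202/251*1/396 = 117/119 - 101/49698 = 5802647/5914062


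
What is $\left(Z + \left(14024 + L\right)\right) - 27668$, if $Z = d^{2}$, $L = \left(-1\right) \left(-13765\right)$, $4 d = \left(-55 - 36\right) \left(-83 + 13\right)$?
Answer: $\frac{10144709}{4} \approx 2.5362 \cdot 10^{6}$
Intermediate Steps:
$d = \frac{3185}{2}$ ($d = \frac{\left(-55 - 36\right) \left(-83 + 13\right)}{4} = \frac{\left(-91\right) \left(-70\right)}{4} = \frac{1}{4} \cdot 6370 = \frac{3185}{2} \approx 1592.5$)
$L = 13765$
$Z = \frac{10144225}{4}$ ($Z = \left(\frac{3185}{2}\right)^{2} = \frac{10144225}{4} \approx 2.5361 \cdot 10^{6}$)
$\left(Z + \left(14024 + L\right)\right) - 27668 = \left(\frac{10144225}{4} + \left(14024 + 13765\right)\right) - 27668 = \left(\frac{10144225}{4} + 27789\right) - 27668 = \frac{10255381}{4} - 27668 = \frac{10144709}{4}$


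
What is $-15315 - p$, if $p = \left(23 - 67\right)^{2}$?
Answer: $-17251$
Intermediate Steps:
$p = 1936$ ($p = \left(-44\right)^{2} = 1936$)
$-15315 - p = -15315 - 1936 = -17251$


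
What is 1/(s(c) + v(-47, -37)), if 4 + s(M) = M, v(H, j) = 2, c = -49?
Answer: -1/51 ≈ -0.019608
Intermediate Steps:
s(M) = -4 + M
1/(s(c) + v(-47, -37)) = 1/((-4 - 49) + 2) = 1/(-53 + 2) = 1/(-51) = -1/51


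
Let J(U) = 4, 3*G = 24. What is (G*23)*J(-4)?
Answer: 736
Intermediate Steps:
G = 8 (G = (⅓)*24 = 8)
(G*23)*J(-4) = (8*23)*4 = 184*4 = 736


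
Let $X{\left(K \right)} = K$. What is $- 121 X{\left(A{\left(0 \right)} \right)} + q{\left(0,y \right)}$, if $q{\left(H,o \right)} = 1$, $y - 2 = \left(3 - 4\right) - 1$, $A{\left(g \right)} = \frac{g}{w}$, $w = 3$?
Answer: $1$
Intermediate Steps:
$A{\left(g \right)} = \frac{g}{3}$
$y = 0$ ($y = 2 + \left(\left(3 - 4\right) - 1\right) = 2 - 2 = 0$)
$- 121 X{\left(A{\left(0 \right)} \right)} + q{\left(0,y \right)} = - 121 \cdot \frac{1}{3} \cdot 0 + 1 = \left(-121\right) 0 + 1 = 0 + 1 = 1$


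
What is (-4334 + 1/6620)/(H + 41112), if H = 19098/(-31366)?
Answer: -149987397319/1422748216380 ≈ -0.10542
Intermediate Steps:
H = -9549/15683 (H = 19098*(-1/31366) = -9549/15683 ≈ -0.60888)
(-4334 + 1/6620)/(H + 41112) = (-4334 + 1/6620)/(-9549/15683 + 41112) = (-4334 + 1/6620)/(644749947/15683) = -28691079/6620*15683/644749947 = -149987397319/1422748216380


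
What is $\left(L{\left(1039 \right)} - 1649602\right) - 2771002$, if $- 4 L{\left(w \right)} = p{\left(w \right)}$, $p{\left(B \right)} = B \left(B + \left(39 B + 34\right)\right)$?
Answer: $- \frac{30449291}{2} \approx -1.5225 \cdot 10^{7}$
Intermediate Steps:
$p{\left(B \right)} = B \left(34 + 40 B\right)$ ($p{\left(B \right)} = B \left(B + \left(34 + 39 B\right)\right) = B \left(34 + 40 B\right)$)
$L{\left(w \right)} = - \frac{w \left(17 + 20 w\right)}{2}$ ($L{\left(w \right)} = - \frac{2 w \left(17 + 20 w\right)}{4} = - \frac{w \left(17 + 20 w\right)}{2}$)
$\left(L{\left(1039 \right)} - 1649602\right) - 2771002 = \left(\left(- \frac{1}{2}\right) 1039 \left(17 + 20 \cdot 1039\right) - 1649602\right) - 2771002 = \left(\left(- \frac{1}{2}\right) 1039 \left(17 + 20780\right) - 1649602\right) - 2771002 = \left(\left(- \frac{1}{2}\right) 1039 \cdot 20797 - 1649602\right) - 2771002 = \left(- \frac{21608083}{2} - 1649602\right) - 2771002 = - \frac{24907287}{2} - 2771002 = - \frac{30449291}{2}$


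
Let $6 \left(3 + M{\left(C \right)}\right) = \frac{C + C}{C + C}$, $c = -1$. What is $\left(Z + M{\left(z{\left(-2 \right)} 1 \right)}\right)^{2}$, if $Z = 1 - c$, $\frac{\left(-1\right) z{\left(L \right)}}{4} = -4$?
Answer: $\frac{25}{36} \approx 0.69444$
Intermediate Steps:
$z{\left(L \right)} = 16$ ($z{\left(L \right)} = \left(-4\right) \left(-4\right) = 16$)
$M{\left(C \right)} = - \frac{17}{6}$ ($M{\left(C \right)} = -3 + \frac{\left(C + C\right) \frac{1}{C + C}}{6} = -3 + \frac{2 C \frac{1}{2 C}}{6} = -3 + \frac{1}{6} \cdot 1 = -3 + \frac{1}{6} = - \frac{17}{6}$)
$Z = 2$ ($Z = 1 - -1 = 1 + 1 = 2$)
$\left(Z + M{\left(z{\left(-2 \right)} 1 \right)}\right)^{2} = \left(2 - \frac{17}{6}\right)^{2} = \left(- \frac{5}{6}\right)^{2} = \frac{25}{36}$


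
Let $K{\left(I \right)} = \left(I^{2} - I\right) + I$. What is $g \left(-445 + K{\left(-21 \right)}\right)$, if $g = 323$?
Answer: $-1292$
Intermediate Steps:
$K{\left(I \right)} = I^{2}$
$g \left(-445 + K{\left(-21 \right)}\right) = 323 \left(-445 + \left(-21\right)^{2}\right) = 323 \left(-445 + 441\right) = 323 \left(-4\right) = -1292$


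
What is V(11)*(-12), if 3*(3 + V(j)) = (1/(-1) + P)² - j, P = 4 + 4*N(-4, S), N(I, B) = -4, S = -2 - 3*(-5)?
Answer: -596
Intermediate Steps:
S = 13 (S = -2 + 15 = 13)
P = -12 (P = 4 + 4*(-4) = 4 - 16 = -12)
V(j) = 160/3 - j/3 (V(j) = -3 + ((1/(-1) - 12)² - j)/3 = -3 + ((-1 - 12)² - j)/3 = -3 + ((-13)² - j)/3 = -3 + (169 - j)/3 = -3 + (169/3 - j/3) = 160/3 - j/3)
V(11)*(-12) = (160/3 - ⅓*11)*(-12) = (160/3 - 11/3)*(-12) = (149/3)*(-12) = -596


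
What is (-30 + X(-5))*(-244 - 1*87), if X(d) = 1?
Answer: 9599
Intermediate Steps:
(-30 + X(-5))*(-244 - 1*87) = (-30 + 1)*(-244 - 1*87) = -29*(-244 - 87) = -29*(-331) = 9599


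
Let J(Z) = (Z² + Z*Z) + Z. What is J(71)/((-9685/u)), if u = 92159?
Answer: -71976179/745 ≈ -96612.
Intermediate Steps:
J(Z) = Z + 2*Z² (J(Z) = (Z² + Z²) + Z = 2*Z² + Z = Z + 2*Z²)
J(71)/((-9685/u)) = (71*(1 + 2*71))/((-9685/92159)) = (71*(1 + 142))/((-9685*1/92159)) = (71*143)/(-9685/92159) = 10153*(-92159/9685) = -71976179/745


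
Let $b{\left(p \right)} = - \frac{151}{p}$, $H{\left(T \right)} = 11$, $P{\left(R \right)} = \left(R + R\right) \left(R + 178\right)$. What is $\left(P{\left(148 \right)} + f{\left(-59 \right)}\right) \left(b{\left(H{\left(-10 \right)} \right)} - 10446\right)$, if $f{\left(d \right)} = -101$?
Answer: $- \frac{11090919515}{11} \approx -1.0083 \cdot 10^{9}$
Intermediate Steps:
$P{\left(R \right)} = 2 R \left(178 + R\right)$
$\left(P{\left(148 \right)} + f{\left(-59 \right)}\right) \left(b{\left(H{\left(-10 \right)} \right)} - 10446\right) = \left(2 \cdot 148 \left(178 + 148\right) - 101\right) \left(- \frac{151}{11} - 10446\right) = \left(2 \cdot 148 \cdot 326 - 101\right) \left(\left(-151\right) \frac{1}{11} - 10446\right) = \left(96496 - 101\right) \left(- \frac{151}{11} - 10446\right) = 96395 \left(- \frac{115057}{11}\right) = - \frac{11090919515}{11}$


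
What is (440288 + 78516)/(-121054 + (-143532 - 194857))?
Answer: -518804/459443 ≈ -1.1292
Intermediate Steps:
(440288 + 78516)/(-121054 + (-143532 - 194857)) = 518804/(-121054 - 338389) = 518804/(-459443) = 518804*(-1/459443) = -518804/459443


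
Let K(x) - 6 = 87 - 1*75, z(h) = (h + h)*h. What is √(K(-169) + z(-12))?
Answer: 3*√34 ≈ 17.493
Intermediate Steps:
z(h) = 2*h² (z(h) = (2*h)*h = 2*h²)
K(x) = 18 (K(x) = 6 + (87 - 1*75) = 6 + (87 - 75) = 6 + 12 = 18)
√(K(-169) + z(-12)) = √(18 + 2*(-12)²) = √(18 + 2*144) = √(18 + 288) = √306 = 3*√34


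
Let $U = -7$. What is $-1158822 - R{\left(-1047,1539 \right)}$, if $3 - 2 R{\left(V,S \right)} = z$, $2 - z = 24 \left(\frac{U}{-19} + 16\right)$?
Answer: $- \frac{44042719}{38} \approx -1.159 \cdot 10^{6}$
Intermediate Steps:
$z = - \frac{7426}{19}$ ($z = 2 - 24 \left(- \frac{7}{-19} + 16\right) = 2 - 24 \left(\left(-7\right) \left(- \frac{1}{19}\right) + 16\right) = 2 - 24 \left(\frac{7}{19} + 16\right) = 2 - 24 \cdot \frac{311}{19} = 2 - \frac{7464}{19} = - \frac{7426}{19} \approx -390.84$)
$R{\left(V,S \right)} = \frac{7483}{38}$ ($R{\left(V,S \right)} = \frac{3}{2} - - \frac{3713}{19} = \frac{3}{2} + \frac{3713}{19} = \frac{7483}{38}$)
$-1158822 - R{\left(-1047,1539 \right)} = -1158822 - \frac{7483}{38} = - \frac{44042719}{38}$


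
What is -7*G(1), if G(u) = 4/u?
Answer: -28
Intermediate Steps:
-7*G(1) = -28/1 = -28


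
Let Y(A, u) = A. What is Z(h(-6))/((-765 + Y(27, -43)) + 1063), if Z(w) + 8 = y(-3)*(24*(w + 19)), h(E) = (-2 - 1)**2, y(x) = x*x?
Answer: 1208/65 ≈ 18.585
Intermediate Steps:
y(x) = x**2
h(E) = 9 (h(E) = (-3)**2 = 9)
Z(w) = 4096 + 216*w (Z(w) = -8 + (-3)**2*(24*(w + 19)) = -8 + 9*(24*(19 + w)) = -8 + 9*(456 + 24*w) = -8 + (4104 + 216*w) = 4096 + 216*w)
Z(h(-6))/((-765 + Y(27, -43)) + 1063) = (4096 + 216*9)/((-765 + 27) + 1063) = (4096 + 1944)/(-738 + 1063) = 6040/325 = 6040*(1/325) = 1208/65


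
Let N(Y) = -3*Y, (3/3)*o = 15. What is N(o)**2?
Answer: 2025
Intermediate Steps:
o = 15
N(o)**2 = (-3*15)**2 = (-45)**2 = 2025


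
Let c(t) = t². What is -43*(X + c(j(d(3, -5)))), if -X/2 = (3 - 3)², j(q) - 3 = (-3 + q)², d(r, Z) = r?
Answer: -387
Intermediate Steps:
j(q) = 3 + (-3 + q)²
X = 0 (X = -2*(3 - 3)² = -2*0² = -2*0 = 0)
-43*(X + c(j(d(3, -5)))) = -43*(0 + (3 + (-3 + 3)²)²) = -43*(0 + (3 + 0²)²) = -43*(0 + (3 + 0)²) = -43*(0 + 3²) = -43*(0 + 9) = -43*9 = -387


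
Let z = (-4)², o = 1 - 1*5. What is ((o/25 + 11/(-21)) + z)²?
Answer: 64657681/275625 ≈ 234.59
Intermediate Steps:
o = -4 (o = 1 - 5 = -4)
z = 16
((o/25 + 11/(-21)) + z)² = ((-4/25 + 11/(-21)) + 16)² = ((-4*1/25 + 11*(-1/21)) + 16)² = ((-4/25 - 11/21) + 16)² = (-359/525 + 16)² = (8041/525)² = 64657681/275625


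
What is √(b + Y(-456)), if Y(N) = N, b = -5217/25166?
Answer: 3*I*√32103184062/25166 ≈ 21.359*I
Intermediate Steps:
b = -5217/25166 (b = -5217*1/25166 = -5217/25166 ≈ -0.20730)
√(b + Y(-456)) = √(-5217/25166 - 456) = √(-11480913/25166) = 3*I*√32103184062/25166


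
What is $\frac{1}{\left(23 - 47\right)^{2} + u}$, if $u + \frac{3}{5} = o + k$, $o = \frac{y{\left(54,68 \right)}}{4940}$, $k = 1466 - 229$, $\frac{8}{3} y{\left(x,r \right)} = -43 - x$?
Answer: $\frac{39520}{71625757} \approx 0.00055176$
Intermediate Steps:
$y{\left(x,r \right)} = - \frac{129}{8} - \frac{3 x}{8}$ ($y{\left(x,r \right)} = \frac{3 \left(-43 - x\right)}{8} = - \frac{129}{8} - \frac{3 x}{8}$)
$k = 1237$
$o = - \frac{291}{39520}$ ($o = \frac{- \frac{129}{8} - \frac{81}{4}}{4940} = \left(- \frac{129}{8} - \frac{81}{4}\right) \frac{1}{4940} = \left(- \frac{291}{8}\right) \frac{1}{4940} = - \frac{291}{39520} \approx -0.0073634$)
$u = \frac{48862237}{39520}$ ($u = - \frac{3}{5} + \left(- \frac{291}{39520} + 1237\right) = - \frac{3}{5} + \frac{48885949}{39520} = \frac{48862237}{39520} \approx 1236.4$)
$\frac{1}{\left(23 - 47\right)^{2} + u} = \frac{1}{\left(23 - 47\right)^{2} + \frac{48862237}{39520}} = \frac{1}{\left(-24\right)^{2} + \frac{48862237}{39520}} = \frac{1}{576 + \frac{48862237}{39520}} = \frac{1}{\frac{71625757}{39520}} = \frac{39520}{71625757}$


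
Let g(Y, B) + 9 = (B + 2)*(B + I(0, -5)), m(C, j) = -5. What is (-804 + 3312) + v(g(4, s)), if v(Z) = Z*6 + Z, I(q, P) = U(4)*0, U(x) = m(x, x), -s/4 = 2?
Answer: 2781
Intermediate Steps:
s = -8 (s = -4*2 = -8)
U(x) = -5
I(q, P) = 0 (I(q, P) = -5*0 = 0)
g(Y, B) = -9 + B*(2 + B) (g(Y, B) = -9 + (B + 2)*(B + 0) = -9 + (2 + B)*B = -9 + B*(2 + B))
v(Z) = 7*Z (v(Z) = 6*Z + Z = 7*Z)
(-804 + 3312) + v(g(4, s)) = (-804 + 3312) + 7*(-9 + (-8)² + 2*(-8)) = 2508 + 7*(-9 + 64 - 16) = 2508 + 7*39 = 2508 + 273 = 2781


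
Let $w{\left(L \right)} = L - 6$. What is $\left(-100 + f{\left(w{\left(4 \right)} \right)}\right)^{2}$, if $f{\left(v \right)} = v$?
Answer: $10404$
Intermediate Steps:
$w{\left(L \right)} = -6 + L$ ($w{\left(L \right)} = L - 6 = -6 + L$)
$\left(-100 + f{\left(w{\left(4 \right)} \right)}\right)^{2} = \left(-100 + \left(-6 + 4\right)\right)^{2} = \left(-100 - 2\right)^{2} = \left(-102\right)^{2} = 10404$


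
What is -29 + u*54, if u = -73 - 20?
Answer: -5051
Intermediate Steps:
u = -93
-29 + u*54 = -29 - 93*54 = -29 - 5022 = -5051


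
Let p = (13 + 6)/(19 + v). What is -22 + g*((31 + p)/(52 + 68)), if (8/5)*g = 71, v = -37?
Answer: -37763/3456 ≈ -10.927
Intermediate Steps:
p = -19/18 (p = (13 + 6)/(19 - 37) = 19/(-18) = 19*(-1/18) = -19/18 ≈ -1.0556)
g = 355/8 (g = (5/8)*71 = 355/8 ≈ 44.375)
-22 + g*((31 + p)/(52 + 68)) = -22 + 355*((31 - 19/18)/(52 + 68))/8 = -22 + 355*((539/18)/120)/8 = -22 + 355*((539/18)*(1/120))/8 = -22 + (355/8)*(539/2160) = -22 + 38269/3456 = -37763/3456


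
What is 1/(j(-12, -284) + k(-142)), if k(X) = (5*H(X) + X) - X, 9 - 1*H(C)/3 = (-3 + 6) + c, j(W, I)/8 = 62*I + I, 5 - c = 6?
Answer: -1/143031 ≈ -6.9915e-6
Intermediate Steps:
c = -1 (c = 5 - 1*6 = 5 - 6 = -1)
j(W, I) = 504*I (j(W, I) = 8*(62*I + I) = 8*(63*I) = 504*I)
H(C) = 21 (H(C) = 27 - 3*((-3 + 6) - 1) = 27 - 3*(3 - 1) = 27 - 3*2 = 27 - 6 = 21)
k(X) = 105 (k(X) = (5*21 + X) - X = (105 + X) - X = 105)
1/(j(-12, -284) + k(-142)) = 1/(504*(-284) + 105) = 1/(-143136 + 105) = 1/(-143031) = -1/143031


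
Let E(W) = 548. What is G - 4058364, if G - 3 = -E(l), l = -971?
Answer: -4058909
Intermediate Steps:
G = -545 (G = 3 - 1*548 = 3 - 548 = -545)
G - 4058364 = -545 - 4058364 = -4058909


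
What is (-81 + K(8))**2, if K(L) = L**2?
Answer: 289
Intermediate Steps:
(-81 + K(8))**2 = (-81 + 8**2)**2 = (-81 + 64)**2 = (-17)**2 = 289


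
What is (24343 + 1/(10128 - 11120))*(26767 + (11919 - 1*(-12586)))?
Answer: 154766166295/124 ≈ 1.2481e+9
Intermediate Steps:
(24343 + 1/(10128 - 11120))*(26767 + (11919 - 1*(-12586))) = (24343 + 1/(-992))*(26767 + (11919 + 12586)) = (24343 - 1/992)*(26767 + 24505) = (24148255/992)*51272 = 154766166295/124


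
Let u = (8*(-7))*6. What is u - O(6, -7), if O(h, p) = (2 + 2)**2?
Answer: -352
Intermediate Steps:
O(h, p) = 16 (O(h, p) = 4**2 = 16)
u = -336 (u = -56*6 = -336)
u - O(6, -7) = -336 - 1*16 = -336 - 16 = -352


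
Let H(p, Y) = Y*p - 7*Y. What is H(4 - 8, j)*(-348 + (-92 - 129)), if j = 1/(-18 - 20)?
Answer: -6259/38 ≈ -164.71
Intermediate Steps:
j = -1/38 (j = 1/(-38) = -1/38 ≈ -0.026316)
H(p, Y) = -7*Y + Y*p
H(4 - 8, j)*(-348 + (-92 - 129)) = (-(-7 + (4 - 8))/38)*(-348 + (-92 - 129)) = (-(-7 - 4)/38)*(-348 - 221) = -1/38*(-11)*(-569) = (11/38)*(-569) = -6259/38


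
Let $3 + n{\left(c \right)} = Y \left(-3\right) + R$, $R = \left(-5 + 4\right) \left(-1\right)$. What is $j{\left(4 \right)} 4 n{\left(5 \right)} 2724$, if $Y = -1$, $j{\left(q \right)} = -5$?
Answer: $-54480$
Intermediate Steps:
$R = 1$ ($R = \left(-1\right) \left(-1\right) = 1$)
$n{\left(c \right)} = 1$ ($n{\left(c \right)} = -3 + \left(\left(-1\right) \left(-3\right) + 1\right) = -3 + \left(3 + 1\right) = -3 + 4 = 1$)
$j{\left(4 \right)} 4 n{\left(5 \right)} 2724 = \left(-5\right) 4 \cdot 1 \cdot 2724 = \left(-20\right) 1 \cdot 2724 = \left(-20\right) 2724 = -54480$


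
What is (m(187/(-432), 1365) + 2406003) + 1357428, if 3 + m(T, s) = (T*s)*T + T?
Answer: 234131212991/62208 ≈ 3.7637e+6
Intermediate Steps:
m(T, s) = -3 + T + s*T² (m(T, s) = -3 + ((T*s)*T + T) = -3 + (s*T² + T) = -3 + (T + s*T²) = -3 + T + s*T²)
(m(187/(-432), 1365) + 2406003) + 1357428 = ((-3 + 187/(-432) + 1365*(187/(-432))²) + 2406003) + 1357428 = ((-3 + 187*(-1/432) + 1365*(187*(-1/432))²) + 2406003) + 1357428 = ((-3 - 187/432 + 1365*(-187/432)²) + 2406003) + 1357428 = ((-3 - 187/432 + 1365*(34969/186624)) + 2406003) + 1357428 = ((-3 - 187/432 + 15910895/62208) + 2406003) + 1357428 = (15697343/62208 + 2406003) + 1357428 = 149688331967/62208 + 1357428 = 234131212991/62208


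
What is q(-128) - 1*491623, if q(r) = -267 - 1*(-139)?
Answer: -491751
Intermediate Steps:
q(r) = -128 (q(r) = -267 + 139 = -128)
q(-128) - 1*491623 = -128 - 1*491623 = -128 - 491623 = -491751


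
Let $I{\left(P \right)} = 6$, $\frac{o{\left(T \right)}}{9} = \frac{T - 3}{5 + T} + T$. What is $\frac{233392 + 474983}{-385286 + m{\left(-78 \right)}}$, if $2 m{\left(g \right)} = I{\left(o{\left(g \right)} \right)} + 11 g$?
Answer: $- \frac{708375}{385712} \approx -1.8365$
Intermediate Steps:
$o{\left(T \right)} = 9 T + \frac{9 \left(-3 + T\right)}{5 + T}$ ($o{\left(T \right)} = 9 \left(\frac{T - 3}{5 + T} + T\right) = 9 \left(\frac{-3 + T}{5 + T} + T\right) = 9 \left(T + \frac{-3 + T}{5 + T}\right) = 9 T + \frac{9 \left(-3 + T\right)}{5 + T}$)
$m{\left(g \right)} = 3 + \frac{11 g}{2}$ ($m{\left(g \right)} = \frac{6 + 11 g}{2} = 3 + \frac{11 g}{2}$)
$\frac{233392 + 474983}{-385286 + m{\left(-78 \right)}} = \frac{233392 + 474983}{-385286 + \left(3 + \frac{11}{2} \left(-78\right)\right)} = \frac{708375}{-385286 + \left(3 - 429\right)} = \frac{708375}{-385286 - 426} = \frac{708375}{-385712} = 708375 \left(- \frac{1}{385712}\right) = - \frac{708375}{385712}$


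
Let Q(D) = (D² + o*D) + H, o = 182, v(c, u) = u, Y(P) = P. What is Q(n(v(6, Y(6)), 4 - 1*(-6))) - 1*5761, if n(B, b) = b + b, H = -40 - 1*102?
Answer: -1863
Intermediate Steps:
H = -142 (H = -40 - 102 = -142)
n(B, b) = 2*b
Q(D) = -142 + D² + 182*D (Q(D) = (D² + 182*D) - 142 = -142 + D² + 182*D)
Q(n(v(6, Y(6)), 4 - 1*(-6))) - 1*5761 = (-142 + (2*(4 - 1*(-6)))² + 182*(2*(4 - 1*(-6)))) - 1*5761 = (-142 + (2*(4 + 6))² + 182*(2*(4 + 6))) - 5761 = (-142 + (2*10)² + 182*(2*10)) - 5761 = (-142 + 20² + 182*20) - 5761 = (-142 + 400 + 3640) - 5761 = 3898 - 5761 = -1863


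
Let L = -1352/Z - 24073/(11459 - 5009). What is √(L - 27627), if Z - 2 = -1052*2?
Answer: 11*I*√419741361583854/1355790 ≈ 166.22*I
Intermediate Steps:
Z = -2102 (Z = 2 - 1052*2 = 2 - 2104 = -2102)
L = -20940523/6778950 (L = -1352/(-2102) - 24073/(11459 - 5009) = -1352*(-1/2102) - 24073/6450 = 676/1051 - 24073*1/6450 = 676/1051 - 24073/6450 = -20940523/6778950 ≈ -3.0891)
√(L - 27627) = √(-20940523/6778950 - 27627) = √(-187302992173/6778950) = 11*I*√419741361583854/1355790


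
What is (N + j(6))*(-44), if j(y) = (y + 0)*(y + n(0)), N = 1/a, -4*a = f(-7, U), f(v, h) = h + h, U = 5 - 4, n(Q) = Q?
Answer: -1496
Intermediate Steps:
U = 1
f(v, h) = 2*h
a = -½ (a = -1/2 = -¼*2 = -½ ≈ -0.50000)
N = -2 (N = 1/(-½) = -2)
j(y) = y² (j(y) = (y + 0)*(y + 0) = y*y = y²)
(N + j(6))*(-44) = (-2 + 6²)*(-44) = (-2 + 36)*(-44) = 34*(-44) = -1496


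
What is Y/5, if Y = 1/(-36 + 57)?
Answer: 1/105 ≈ 0.0095238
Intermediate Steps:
Y = 1/21 ≈ 0.047619
Y/5 = (1/21)/5 = (1/21)*(1/5) = 1/105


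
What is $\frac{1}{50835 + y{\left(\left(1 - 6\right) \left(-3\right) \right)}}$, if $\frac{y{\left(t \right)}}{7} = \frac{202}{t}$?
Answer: $\frac{15}{763939} \approx 1.9635 \cdot 10^{-5}$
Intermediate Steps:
$y{\left(t \right)} = \frac{1414}{t}$ ($y{\left(t \right)} = 7 \frac{202}{t} = \frac{1414}{t}$)
$\frac{1}{50835 + y{\left(\left(1 - 6\right) \left(-3\right) \right)}} = \frac{1}{50835 + \frac{1414}{\left(1 - 6\right) \left(-3\right)}} = \frac{1}{50835 + \frac{1414}{\left(-5\right) \left(-3\right)}} = \frac{1}{50835 + \frac{1414}{15}} = \frac{1}{\frac{763939}{15}} = \frac{15}{763939}$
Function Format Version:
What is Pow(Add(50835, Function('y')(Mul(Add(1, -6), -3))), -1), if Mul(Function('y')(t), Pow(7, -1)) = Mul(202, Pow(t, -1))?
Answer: Rational(15, 763939) ≈ 1.9635e-5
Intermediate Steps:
Function('y')(t) = Mul(1414, Pow(t, -1)) (Function('y')(t) = Mul(7, Mul(202, Pow(t, -1))) = Mul(1414, Pow(t, -1)))
Pow(Add(50835, Function('y')(Mul(Add(1, -6), -3))), -1) = Pow(Add(50835, Mul(1414, Pow(Mul(Add(1, -6), -3), -1))), -1) = Pow(Add(50835, Mul(1414, Pow(Mul(-5, -3), -1))), -1) = Pow(Add(50835, Mul(1414, Pow(15, -1))), -1) = Pow(Add(50835, Mul(1414, Rational(1, 15))), -1) = Pow(Add(50835, Rational(1414, 15)), -1) = Pow(Rational(763939, 15), -1) = Rational(15, 763939)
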